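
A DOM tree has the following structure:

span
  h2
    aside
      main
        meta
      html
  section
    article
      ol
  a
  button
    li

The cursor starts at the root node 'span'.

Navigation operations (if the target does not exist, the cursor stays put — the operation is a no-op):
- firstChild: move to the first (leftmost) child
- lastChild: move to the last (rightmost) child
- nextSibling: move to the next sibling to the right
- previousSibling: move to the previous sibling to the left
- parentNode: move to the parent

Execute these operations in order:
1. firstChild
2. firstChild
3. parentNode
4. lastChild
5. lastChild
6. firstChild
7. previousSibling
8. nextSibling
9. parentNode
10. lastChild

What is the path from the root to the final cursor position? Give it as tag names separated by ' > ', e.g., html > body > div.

Answer: span > h2 > aside > html

Derivation:
After 1 (firstChild): h2
After 2 (firstChild): aside
After 3 (parentNode): h2
After 4 (lastChild): aside
After 5 (lastChild): html
After 6 (firstChild): html (no-op, stayed)
After 7 (previousSibling): main
After 8 (nextSibling): html
After 9 (parentNode): aside
After 10 (lastChild): html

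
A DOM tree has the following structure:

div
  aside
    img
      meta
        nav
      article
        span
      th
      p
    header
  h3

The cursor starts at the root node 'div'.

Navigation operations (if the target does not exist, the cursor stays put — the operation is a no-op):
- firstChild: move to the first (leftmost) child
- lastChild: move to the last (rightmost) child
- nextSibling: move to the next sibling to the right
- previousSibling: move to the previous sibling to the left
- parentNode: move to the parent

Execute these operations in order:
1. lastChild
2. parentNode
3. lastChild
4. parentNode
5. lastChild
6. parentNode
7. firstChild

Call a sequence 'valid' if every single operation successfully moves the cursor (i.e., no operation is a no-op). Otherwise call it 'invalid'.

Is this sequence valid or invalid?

Answer: valid

Derivation:
After 1 (lastChild): h3
After 2 (parentNode): div
After 3 (lastChild): h3
After 4 (parentNode): div
After 5 (lastChild): h3
After 6 (parentNode): div
After 7 (firstChild): aside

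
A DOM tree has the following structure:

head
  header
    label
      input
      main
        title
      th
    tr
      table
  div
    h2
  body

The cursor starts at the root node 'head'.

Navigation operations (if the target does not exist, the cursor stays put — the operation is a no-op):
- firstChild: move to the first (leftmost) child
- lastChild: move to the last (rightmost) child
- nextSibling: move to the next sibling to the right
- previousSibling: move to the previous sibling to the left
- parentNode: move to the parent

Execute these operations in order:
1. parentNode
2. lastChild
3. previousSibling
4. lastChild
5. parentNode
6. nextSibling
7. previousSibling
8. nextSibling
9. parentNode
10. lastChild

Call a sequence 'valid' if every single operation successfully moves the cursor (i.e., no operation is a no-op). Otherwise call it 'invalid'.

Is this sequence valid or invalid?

After 1 (parentNode): head (no-op, stayed)
After 2 (lastChild): body
After 3 (previousSibling): div
After 4 (lastChild): h2
After 5 (parentNode): div
After 6 (nextSibling): body
After 7 (previousSibling): div
After 8 (nextSibling): body
After 9 (parentNode): head
After 10 (lastChild): body

Answer: invalid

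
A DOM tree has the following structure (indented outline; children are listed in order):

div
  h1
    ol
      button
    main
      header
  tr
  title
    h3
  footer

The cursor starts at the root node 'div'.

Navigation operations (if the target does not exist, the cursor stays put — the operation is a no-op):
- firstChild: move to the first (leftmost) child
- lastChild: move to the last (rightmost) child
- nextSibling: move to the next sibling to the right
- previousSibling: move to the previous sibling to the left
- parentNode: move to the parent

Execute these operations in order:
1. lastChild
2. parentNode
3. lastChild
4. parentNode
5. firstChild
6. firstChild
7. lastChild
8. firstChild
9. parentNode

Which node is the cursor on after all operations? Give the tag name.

Answer: ol

Derivation:
After 1 (lastChild): footer
After 2 (parentNode): div
After 3 (lastChild): footer
After 4 (parentNode): div
After 5 (firstChild): h1
After 6 (firstChild): ol
After 7 (lastChild): button
After 8 (firstChild): button (no-op, stayed)
After 9 (parentNode): ol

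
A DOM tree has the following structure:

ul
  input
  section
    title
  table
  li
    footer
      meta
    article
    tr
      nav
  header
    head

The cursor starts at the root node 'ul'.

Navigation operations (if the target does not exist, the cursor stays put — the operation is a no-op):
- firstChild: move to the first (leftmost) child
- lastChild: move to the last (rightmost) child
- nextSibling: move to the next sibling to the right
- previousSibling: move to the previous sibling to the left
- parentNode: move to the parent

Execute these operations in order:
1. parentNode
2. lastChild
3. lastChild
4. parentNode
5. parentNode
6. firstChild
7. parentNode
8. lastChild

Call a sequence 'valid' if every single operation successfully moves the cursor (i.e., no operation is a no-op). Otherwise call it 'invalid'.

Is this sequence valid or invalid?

Answer: invalid

Derivation:
After 1 (parentNode): ul (no-op, stayed)
After 2 (lastChild): header
After 3 (lastChild): head
After 4 (parentNode): header
After 5 (parentNode): ul
After 6 (firstChild): input
After 7 (parentNode): ul
After 8 (lastChild): header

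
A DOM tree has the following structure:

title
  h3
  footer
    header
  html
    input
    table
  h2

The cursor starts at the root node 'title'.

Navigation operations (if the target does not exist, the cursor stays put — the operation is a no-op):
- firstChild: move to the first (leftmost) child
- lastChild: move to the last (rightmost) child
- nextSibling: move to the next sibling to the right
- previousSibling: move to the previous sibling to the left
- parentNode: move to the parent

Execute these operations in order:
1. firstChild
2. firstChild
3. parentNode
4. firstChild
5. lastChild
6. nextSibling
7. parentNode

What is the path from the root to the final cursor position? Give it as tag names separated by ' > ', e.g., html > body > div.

After 1 (firstChild): h3
After 2 (firstChild): h3 (no-op, stayed)
After 3 (parentNode): title
After 4 (firstChild): h3
After 5 (lastChild): h3 (no-op, stayed)
After 6 (nextSibling): footer
After 7 (parentNode): title

Answer: title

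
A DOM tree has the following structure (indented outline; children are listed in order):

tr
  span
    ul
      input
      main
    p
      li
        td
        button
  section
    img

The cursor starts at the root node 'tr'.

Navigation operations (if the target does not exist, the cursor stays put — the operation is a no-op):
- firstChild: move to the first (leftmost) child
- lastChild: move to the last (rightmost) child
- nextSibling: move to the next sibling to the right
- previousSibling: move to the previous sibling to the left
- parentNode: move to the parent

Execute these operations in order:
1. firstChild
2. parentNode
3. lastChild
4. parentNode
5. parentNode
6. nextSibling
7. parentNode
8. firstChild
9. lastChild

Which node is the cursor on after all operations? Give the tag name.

Answer: p

Derivation:
After 1 (firstChild): span
After 2 (parentNode): tr
After 3 (lastChild): section
After 4 (parentNode): tr
After 5 (parentNode): tr (no-op, stayed)
After 6 (nextSibling): tr (no-op, stayed)
After 7 (parentNode): tr (no-op, stayed)
After 8 (firstChild): span
After 9 (lastChild): p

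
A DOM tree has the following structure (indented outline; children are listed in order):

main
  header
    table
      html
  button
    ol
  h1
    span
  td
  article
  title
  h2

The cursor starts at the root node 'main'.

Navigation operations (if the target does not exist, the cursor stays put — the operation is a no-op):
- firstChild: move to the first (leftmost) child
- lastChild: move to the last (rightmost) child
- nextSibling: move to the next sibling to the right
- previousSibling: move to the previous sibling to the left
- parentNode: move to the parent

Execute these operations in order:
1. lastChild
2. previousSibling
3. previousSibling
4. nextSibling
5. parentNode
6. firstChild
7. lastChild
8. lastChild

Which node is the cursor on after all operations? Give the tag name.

Answer: html

Derivation:
After 1 (lastChild): h2
After 2 (previousSibling): title
After 3 (previousSibling): article
After 4 (nextSibling): title
After 5 (parentNode): main
After 6 (firstChild): header
After 7 (lastChild): table
After 8 (lastChild): html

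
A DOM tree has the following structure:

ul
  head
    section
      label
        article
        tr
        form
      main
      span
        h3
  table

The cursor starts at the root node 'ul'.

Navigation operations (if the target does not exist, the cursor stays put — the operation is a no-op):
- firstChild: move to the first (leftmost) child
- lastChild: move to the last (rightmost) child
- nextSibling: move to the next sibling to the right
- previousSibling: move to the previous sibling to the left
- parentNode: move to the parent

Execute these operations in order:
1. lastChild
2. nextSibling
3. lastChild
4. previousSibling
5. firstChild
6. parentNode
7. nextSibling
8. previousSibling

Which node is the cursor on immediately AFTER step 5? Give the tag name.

Answer: section

Derivation:
After 1 (lastChild): table
After 2 (nextSibling): table (no-op, stayed)
After 3 (lastChild): table (no-op, stayed)
After 4 (previousSibling): head
After 5 (firstChild): section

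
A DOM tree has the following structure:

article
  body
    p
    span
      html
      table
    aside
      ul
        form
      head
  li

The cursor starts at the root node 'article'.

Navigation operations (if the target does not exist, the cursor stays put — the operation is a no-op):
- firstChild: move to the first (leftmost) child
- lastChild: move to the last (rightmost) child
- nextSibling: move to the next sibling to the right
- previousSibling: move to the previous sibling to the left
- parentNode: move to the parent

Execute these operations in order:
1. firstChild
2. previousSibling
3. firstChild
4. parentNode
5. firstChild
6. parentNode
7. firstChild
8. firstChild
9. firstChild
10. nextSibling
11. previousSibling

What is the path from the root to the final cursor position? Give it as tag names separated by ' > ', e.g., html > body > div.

Answer: article > body > p

Derivation:
After 1 (firstChild): body
After 2 (previousSibling): body (no-op, stayed)
After 3 (firstChild): p
After 4 (parentNode): body
After 5 (firstChild): p
After 6 (parentNode): body
After 7 (firstChild): p
After 8 (firstChild): p (no-op, stayed)
After 9 (firstChild): p (no-op, stayed)
After 10 (nextSibling): span
After 11 (previousSibling): p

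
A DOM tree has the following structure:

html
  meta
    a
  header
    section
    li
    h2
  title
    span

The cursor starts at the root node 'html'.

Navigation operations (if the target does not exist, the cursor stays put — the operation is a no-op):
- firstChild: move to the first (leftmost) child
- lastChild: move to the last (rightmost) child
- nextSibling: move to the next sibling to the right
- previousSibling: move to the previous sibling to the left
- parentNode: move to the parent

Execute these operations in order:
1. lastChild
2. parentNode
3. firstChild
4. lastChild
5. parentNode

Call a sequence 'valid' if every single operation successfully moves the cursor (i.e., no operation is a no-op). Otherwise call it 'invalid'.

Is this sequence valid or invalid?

Answer: valid

Derivation:
After 1 (lastChild): title
After 2 (parentNode): html
After 3 (firstChild): meta
After 4 (lastChild): a
After 5 (parentNode): meta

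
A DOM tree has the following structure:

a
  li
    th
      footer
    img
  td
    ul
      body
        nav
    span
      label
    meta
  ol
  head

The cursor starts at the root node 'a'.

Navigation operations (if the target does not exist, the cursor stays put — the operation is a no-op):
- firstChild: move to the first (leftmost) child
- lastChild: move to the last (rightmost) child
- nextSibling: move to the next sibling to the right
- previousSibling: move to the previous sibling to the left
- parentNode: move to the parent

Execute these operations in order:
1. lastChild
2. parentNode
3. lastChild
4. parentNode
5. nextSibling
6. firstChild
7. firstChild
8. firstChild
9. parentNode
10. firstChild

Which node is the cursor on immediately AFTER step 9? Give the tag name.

After 1 (lastChild): head
After 2 (parentNode): a
After 3 (lastChild): head
After 4 (parentNode): a
After 5 (nextSibling): a (no-op, stayed)
After 6 (firstChild): li
After 7 (firstChild): th
After 8 (firstChild): footer
After 9 (parentNode): th

Answer: th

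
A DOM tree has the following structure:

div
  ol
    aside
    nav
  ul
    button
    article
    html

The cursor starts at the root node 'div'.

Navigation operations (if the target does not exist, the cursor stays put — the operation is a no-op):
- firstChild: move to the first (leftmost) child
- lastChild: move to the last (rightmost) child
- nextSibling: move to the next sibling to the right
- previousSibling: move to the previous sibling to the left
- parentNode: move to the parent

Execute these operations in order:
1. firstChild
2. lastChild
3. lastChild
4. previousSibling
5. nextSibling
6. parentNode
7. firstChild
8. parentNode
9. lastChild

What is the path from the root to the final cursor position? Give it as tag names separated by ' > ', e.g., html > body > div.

After 1 (firstChild): ol
After 2 (lastChild): nav
After 3 (lastChild): nav (no-op, stayed)
After 4 (previousSibling): aside
After 5 (nextSibling): nav
After 6 (parentNode): ol
After 7 (firstChild): aside
After 8 (parentNode): ol
After 9 (lastChild): nav

Answer: div > ol > nav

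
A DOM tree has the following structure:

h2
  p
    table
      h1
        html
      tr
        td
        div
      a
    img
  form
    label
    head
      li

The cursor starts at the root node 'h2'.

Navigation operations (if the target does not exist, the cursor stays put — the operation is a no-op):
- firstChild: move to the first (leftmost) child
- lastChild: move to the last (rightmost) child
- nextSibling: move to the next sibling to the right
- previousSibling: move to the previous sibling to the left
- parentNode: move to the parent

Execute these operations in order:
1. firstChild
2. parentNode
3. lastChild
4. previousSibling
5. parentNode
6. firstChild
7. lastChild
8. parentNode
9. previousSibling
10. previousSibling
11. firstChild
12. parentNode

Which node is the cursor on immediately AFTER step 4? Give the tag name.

Answer: p

Derivation:
After 1 (firstChild): p
After 2 (parentNode): h2
After 3 (lastChild): form
After 4 (previousSibling): p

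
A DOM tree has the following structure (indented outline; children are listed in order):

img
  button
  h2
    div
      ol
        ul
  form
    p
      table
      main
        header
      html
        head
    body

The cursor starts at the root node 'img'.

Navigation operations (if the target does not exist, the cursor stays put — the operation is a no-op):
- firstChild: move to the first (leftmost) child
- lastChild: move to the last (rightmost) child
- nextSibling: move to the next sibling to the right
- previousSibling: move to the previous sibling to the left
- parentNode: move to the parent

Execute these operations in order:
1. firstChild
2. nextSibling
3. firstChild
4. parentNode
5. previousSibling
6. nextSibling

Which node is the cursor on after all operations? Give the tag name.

After 1 (firstChild): button
After 2 (nextSibling): h2
After 3 (firstChild): div
After 4 (parentNode): h2
After 5 (previousSibling): button
After 6 (nextSibling): h2

Answer: h2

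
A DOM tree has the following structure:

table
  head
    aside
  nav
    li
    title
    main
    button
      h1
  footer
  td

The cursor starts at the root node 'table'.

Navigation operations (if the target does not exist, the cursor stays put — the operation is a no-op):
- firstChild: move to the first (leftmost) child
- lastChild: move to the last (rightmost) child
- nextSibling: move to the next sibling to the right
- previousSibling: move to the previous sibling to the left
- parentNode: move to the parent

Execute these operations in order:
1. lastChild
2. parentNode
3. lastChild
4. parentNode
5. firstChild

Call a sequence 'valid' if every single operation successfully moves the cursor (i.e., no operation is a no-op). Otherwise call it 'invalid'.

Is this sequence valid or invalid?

Answer: valid

Derivation:
After 1 (lastChild): td
After 2 (parentNode): table
After 3 (lastChild): td
After 4 (parentNode): table
After 5 (firstChild): head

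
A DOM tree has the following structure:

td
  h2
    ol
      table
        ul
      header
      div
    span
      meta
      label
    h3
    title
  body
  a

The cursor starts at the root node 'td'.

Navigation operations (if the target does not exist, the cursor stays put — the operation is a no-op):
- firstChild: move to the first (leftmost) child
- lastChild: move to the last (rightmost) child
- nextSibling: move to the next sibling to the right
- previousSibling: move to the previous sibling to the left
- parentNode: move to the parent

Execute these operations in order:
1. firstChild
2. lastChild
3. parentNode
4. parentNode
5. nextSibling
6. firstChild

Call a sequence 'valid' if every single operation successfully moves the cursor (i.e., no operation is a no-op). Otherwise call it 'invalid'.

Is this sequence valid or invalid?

Answer: invalid

Derivation:
After 1 (firstChild): h2
After 2 (lastChild): title
After 3 (parentNode): h2
After 4 (parentNode): td
After 5 (nextSibling): td (no-op, stayed)
After 6 (firstChild): h2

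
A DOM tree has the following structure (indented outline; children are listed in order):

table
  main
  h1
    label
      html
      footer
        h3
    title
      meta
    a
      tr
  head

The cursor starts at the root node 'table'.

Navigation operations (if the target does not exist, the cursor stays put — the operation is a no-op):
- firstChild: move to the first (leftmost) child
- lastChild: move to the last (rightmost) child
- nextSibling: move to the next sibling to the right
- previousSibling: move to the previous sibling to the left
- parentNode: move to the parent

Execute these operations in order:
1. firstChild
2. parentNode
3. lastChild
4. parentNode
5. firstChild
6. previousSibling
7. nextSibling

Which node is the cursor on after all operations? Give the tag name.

After 1 (firstChild): main
After 2 (parentNode): table
After 3 (lastChild): head
After 4 (parentNode): table
After 5 (firstChild): main
After 6 (previousSibling): main (no-op, stayed)
After 7 (nextSibling): h1

Answer: h1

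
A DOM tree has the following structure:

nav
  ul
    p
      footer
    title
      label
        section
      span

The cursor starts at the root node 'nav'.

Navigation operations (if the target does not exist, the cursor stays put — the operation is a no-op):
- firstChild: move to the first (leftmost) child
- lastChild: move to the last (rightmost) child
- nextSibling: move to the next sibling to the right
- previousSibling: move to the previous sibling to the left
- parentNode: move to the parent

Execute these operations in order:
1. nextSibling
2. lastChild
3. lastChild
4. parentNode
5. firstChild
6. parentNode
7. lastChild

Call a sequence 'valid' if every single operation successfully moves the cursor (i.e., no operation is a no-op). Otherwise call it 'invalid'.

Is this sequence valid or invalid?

Answer: invalid

Derivation:
After 1 (nextSibling): nav (no-op, stayed)
After 2 (lastChild): ul
After 3 (lastChild): title
After 4 (parentNode): ul
After 5 (firstChild): p
After 6 (parentNode): ul
After 7 (lastChild): title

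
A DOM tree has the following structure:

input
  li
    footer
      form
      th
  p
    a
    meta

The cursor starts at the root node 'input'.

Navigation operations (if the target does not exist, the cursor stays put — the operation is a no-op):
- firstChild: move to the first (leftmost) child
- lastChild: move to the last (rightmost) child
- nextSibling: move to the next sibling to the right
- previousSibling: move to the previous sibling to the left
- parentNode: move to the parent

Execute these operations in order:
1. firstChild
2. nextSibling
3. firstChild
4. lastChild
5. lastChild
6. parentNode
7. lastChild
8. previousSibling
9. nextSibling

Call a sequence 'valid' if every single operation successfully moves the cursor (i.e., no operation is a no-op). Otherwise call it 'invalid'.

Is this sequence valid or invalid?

After 1 (firstChild): li
After 2 (nextSibling): p
After 3 (firstChild): a
After 4 (lastChild): a (no-op, stayed)
After 5 (lastChild): a (no-op, stayed)
After 6 (parentNode): p
After 7 (lastChild): meta
After 8 (previousSibling): a
After 9 (nextSibling): meta

Answer: invalid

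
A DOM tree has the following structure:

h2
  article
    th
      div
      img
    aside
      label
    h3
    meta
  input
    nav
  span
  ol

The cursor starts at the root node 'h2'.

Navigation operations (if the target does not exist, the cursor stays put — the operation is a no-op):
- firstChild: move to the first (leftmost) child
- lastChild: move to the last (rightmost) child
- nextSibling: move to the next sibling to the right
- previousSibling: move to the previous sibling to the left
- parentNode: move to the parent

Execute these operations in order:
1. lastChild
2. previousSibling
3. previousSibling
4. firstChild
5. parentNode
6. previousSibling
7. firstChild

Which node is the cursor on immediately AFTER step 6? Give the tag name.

After 1 (lastChild): ol
After 2 (previousSibling): span
After 3 (previousSibling): input
After 4 (firstChild): nav
After 5 (parentNode): input
After 6 (previousSibling): article

Answer: article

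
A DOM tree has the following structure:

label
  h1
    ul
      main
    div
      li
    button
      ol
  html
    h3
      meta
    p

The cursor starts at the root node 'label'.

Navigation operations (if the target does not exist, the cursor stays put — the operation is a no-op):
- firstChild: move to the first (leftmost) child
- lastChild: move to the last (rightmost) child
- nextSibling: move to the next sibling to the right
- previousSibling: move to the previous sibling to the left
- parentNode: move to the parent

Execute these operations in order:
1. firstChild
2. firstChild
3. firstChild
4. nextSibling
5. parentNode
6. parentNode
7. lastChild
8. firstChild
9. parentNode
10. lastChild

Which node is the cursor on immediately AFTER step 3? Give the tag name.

After 1 (firstChild): h1
After 2 (firstChild): ul
After 3 (firstChild): main

Answer: main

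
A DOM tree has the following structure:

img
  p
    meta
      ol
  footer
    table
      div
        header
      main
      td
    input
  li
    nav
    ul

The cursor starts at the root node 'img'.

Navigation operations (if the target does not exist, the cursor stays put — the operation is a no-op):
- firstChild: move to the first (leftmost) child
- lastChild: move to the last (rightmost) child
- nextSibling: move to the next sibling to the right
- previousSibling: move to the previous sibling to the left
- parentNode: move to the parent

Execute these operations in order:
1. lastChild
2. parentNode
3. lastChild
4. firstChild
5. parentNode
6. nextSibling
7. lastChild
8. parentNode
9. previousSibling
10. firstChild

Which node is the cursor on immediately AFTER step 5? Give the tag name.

Answer: li

Derivation:
After 1 (lastChild): li
After 2 (parentNode): img
After 3 (lastChild): li
After 4 (firstChild): nav
After 5 (parentNode): li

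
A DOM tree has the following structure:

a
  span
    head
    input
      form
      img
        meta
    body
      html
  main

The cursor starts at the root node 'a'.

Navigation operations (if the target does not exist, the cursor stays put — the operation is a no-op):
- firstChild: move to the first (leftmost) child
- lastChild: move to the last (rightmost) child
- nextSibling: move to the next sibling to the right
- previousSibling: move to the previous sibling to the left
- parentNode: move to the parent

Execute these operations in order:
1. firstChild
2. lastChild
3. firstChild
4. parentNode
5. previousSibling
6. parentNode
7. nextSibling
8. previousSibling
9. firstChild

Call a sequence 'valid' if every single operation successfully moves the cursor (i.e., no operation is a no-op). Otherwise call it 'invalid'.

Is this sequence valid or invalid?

Answer: valid

Derivation:
After 1 (firstChild): span
After 2 (lastChild): body
After 3 (firstChild): html
After 4 (parentNode): body
After 5 (previousSibling): input
After 6 (parentNode): span
After 7 (nextSibling): main
After 8 (previousSibling): span
After 9 (firstChild): head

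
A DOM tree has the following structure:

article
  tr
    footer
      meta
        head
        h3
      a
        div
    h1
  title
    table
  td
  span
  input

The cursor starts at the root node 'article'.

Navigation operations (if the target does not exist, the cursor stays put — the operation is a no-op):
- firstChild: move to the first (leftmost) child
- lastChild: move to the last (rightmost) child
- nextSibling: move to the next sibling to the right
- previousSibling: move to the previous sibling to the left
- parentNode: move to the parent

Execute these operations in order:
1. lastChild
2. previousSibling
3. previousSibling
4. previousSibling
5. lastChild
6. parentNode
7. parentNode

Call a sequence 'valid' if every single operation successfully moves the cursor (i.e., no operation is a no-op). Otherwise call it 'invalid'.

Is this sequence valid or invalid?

Answer: valid

Derivation:
After 1 (lastChild): input
After 2 (previousSibling): span
After 3 (previousSibling): td
After 4 (previousSibling): title
After 5 (lastChild): table
After 6 (parentNode): title
After 7 (parentNode): article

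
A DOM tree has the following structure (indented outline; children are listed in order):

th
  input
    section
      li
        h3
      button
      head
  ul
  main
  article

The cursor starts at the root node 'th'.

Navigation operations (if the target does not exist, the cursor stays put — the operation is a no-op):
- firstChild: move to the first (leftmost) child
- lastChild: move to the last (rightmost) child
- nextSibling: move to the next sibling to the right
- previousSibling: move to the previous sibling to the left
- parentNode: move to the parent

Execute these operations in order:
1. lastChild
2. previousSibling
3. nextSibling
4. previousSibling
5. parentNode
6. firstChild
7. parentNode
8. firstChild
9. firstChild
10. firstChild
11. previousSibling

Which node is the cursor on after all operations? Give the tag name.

Answer: li

Derivation:
After 1 (lastChild): article
After 2 (previousSibling): main
After 3 (nextSibling): article
After 4 (previousSibling): main
After 5 (parentNode): th
After 6 (firstChild): input
After 7 (parentNode): th
After 8 (firstChild): input
After 9 (firstChild): section
After 10 (firstChild): li
After 11 (previousSibling): li (no-op, stayed)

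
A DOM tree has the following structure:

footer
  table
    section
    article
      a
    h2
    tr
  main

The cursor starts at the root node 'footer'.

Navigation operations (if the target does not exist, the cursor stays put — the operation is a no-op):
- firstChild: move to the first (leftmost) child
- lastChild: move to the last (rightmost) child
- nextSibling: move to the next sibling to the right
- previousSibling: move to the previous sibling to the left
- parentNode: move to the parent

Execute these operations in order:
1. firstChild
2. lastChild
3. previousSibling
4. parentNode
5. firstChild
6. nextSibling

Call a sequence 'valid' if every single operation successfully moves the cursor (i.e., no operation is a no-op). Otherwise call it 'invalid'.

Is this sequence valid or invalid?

Answer: valid

Derivation:
After 1 (firstChild): table
After 2 (lastChild): tr
After 3 (previousSibling): h2
After 4 (parentNode): table
After 5 (firstChild): section
After 6 (nextSibling): article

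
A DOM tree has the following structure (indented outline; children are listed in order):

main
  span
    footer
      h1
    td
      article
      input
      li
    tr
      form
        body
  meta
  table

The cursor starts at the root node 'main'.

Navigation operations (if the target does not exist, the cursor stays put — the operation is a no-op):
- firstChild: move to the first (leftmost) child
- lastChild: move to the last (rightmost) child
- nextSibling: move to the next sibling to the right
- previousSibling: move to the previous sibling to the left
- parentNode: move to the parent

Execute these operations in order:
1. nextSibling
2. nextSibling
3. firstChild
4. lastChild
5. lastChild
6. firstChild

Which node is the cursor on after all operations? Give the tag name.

After 1 (nextSibling): main (no-op, stayed)
After 2 (nextSibling): main (no-op, stayed)
After 3 (firstChild): span
After 4 (lastChild): tr
After 5 (lastChild): form
After 6 (firstChild): body

Answer: body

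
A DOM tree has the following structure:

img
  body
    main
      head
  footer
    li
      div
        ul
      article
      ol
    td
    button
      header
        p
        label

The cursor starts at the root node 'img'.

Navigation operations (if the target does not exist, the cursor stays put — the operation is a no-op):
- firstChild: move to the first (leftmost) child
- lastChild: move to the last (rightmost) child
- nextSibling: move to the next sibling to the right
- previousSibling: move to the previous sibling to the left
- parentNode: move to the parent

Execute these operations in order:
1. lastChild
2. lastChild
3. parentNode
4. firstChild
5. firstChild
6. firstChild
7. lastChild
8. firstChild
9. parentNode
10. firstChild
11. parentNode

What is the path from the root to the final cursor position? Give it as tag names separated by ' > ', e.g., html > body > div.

Answer: img > footer > li > div

Derivation:
After 1 (lastChild): footer
After 2 (lastChild): button
After 3 (parentNode): footer
After 4 (firstChild): li
After 5 (firstChild): div
After 6 (firstChild): ul
After 7 (lastChild): ul (no-op, stayed)
After 8 (firstChild): ul (no-op, stayed)
After 9 (parentNode): div
After 10 (firstChild): ul
After 11 (parentNode): div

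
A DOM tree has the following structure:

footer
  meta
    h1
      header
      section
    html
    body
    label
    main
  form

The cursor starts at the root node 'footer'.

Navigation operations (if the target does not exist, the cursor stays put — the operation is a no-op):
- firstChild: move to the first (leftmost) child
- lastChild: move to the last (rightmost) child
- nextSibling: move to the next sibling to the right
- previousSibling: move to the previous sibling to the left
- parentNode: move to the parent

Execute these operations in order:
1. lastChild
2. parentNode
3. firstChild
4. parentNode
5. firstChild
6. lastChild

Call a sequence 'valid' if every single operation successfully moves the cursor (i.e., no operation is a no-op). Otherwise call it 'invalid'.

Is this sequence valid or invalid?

After 1 (lastChild): form
After 2 (parentNode): footer
After 3 (firstChild): meta
After 4 (parentNode): footer
After 5 (firstChild): meta
After 6 (lastChild): main

Answer: valid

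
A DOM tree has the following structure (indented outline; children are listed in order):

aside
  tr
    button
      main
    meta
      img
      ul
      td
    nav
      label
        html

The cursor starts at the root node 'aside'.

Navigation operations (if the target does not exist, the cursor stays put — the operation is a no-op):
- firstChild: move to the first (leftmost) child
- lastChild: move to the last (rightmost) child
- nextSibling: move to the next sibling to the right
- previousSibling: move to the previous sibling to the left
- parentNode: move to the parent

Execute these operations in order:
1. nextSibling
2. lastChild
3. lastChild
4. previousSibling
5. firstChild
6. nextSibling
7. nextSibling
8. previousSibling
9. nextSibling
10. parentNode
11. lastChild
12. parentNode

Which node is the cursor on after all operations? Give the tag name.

Answer: meta

Derivation:
After 1 (nextSibling): aside (no-op, stayed)
After 2 (lastChild): tr
After 3 (lastChild): nav
After 4 (previousSibling): meta
After 5 (firstChild): img
After 6 (nextSibling): ul
After 7 (nextSibling): td
After 8 (previousSibling): ul
After 9 (nextSibling): td
After 10 (parentNode): meta
After 11 (lastChild): td
After 12 (parentNode): meta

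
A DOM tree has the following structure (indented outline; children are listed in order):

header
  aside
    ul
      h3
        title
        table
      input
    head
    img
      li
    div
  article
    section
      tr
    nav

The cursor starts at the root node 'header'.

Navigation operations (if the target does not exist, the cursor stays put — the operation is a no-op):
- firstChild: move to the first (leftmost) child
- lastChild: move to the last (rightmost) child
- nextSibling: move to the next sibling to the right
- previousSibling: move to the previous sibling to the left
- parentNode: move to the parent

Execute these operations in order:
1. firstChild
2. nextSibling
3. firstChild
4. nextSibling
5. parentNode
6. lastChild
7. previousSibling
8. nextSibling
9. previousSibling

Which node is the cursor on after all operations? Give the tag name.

After 1 (firstChild): aside
After 2 (nextSibling): article
After 3 (firstChild): section
After 4 (nextSibling): nav
After 5 (parentNode): article
After 6 (lastChild): nav
After 7 (previousSibling): section
After 8 (nextSibling): nav
After 9 (previousSibling): section

Answer: section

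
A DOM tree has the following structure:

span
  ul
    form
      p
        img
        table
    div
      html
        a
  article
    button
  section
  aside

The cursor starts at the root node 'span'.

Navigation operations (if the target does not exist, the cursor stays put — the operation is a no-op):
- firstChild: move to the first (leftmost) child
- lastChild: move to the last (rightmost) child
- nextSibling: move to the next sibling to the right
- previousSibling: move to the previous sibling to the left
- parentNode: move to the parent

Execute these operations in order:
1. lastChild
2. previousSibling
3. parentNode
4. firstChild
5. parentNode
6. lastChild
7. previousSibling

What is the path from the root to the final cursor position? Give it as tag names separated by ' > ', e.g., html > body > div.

After 1 (lastChild): aside
After 2 (previousSibling): section
After 3 (parentNode): span
After 4 (firstChild): ul
After 5 (parentNode): span
After 6 (lastChild): aside
After 7 (previousSibling): section

Answer: span > section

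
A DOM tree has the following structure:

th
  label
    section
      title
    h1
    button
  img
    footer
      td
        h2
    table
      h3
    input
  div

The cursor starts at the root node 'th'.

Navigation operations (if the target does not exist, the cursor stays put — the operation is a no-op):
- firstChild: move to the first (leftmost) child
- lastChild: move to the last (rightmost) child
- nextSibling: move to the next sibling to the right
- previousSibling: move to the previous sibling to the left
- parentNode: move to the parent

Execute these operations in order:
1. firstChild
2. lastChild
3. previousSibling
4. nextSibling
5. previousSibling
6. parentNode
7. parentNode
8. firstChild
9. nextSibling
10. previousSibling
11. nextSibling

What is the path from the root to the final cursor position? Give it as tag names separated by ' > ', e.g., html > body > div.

After 1 (firstChild): label
After 2 (lastChild): button
After 3 (previousSibling): h1
After 4 (nextSibling): button
After 5 (previousSibling): h1
After 6 (parentNode): label
After 7 (parentNode): th
After 8 (firstChild): label
After 9 (nextSibling): img
After 10 (previousSibling): label
After 11 (nextSibling): img

Answer: th > img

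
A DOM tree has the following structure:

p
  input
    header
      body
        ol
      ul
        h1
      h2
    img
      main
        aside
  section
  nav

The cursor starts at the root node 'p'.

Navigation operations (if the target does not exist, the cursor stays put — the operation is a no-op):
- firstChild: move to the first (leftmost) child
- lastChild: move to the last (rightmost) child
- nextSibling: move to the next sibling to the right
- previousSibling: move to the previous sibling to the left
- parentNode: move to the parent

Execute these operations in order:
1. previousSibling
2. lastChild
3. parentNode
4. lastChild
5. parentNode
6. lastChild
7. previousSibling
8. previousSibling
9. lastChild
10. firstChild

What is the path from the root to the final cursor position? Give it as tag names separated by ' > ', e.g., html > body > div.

Answer: p > input > img > main

Derivation:
After 1 (previousSibling): p (no-op, stayed)
After 2 (lastChild): nav
After 3 (parentNode): p
After 4 (lastChild): nav
After 5 (parentNode): p
After 6 (lastChild): nav
After 7 (previousSibling): section
After 8 (previousSibling): input
After 9 (lastChild): img
After 10 (firstChild): main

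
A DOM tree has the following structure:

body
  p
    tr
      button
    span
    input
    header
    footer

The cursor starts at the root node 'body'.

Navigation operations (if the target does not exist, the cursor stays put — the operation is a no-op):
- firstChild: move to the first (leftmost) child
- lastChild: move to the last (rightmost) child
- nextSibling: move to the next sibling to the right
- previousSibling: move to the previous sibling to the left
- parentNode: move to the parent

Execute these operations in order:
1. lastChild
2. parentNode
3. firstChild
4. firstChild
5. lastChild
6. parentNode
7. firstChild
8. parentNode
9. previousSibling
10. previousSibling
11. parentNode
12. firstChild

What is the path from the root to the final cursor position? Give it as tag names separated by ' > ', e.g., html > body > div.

Answer: body > p > tr

Derivation:
After 1 (lastChild): p
After 2 (parentNode): body
After 3 (firstChild): p
After 4 (firstChild): tr
After 5 (lastChild): button
After 6 (parentNode): tr
After 7 (firstChild): button
After 8 (parentNode): tr
After 9 (previousSibling): tr (no-op, stayed)
After 10 (previousSibling): tr (no-op, stayed)
After 11 (parentNode): p
After 12 (firstChild): tr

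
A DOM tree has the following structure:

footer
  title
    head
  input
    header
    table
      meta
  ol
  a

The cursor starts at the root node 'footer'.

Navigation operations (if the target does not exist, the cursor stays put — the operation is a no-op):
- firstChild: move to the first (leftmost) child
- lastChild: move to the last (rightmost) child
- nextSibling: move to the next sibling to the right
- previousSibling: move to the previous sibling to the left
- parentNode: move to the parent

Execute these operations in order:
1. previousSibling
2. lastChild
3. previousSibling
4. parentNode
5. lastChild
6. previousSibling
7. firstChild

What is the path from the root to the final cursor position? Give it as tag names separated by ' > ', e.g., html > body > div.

Answer: footer > ol

Derivation:
After 1 (previousSibling): footer (no-op, stayed)
After 2 (lastChild): a
After 3 (previousSibling): ol
After 4 (parentNode): footer
After 5 (lastChild): a
After 6 (previousSibling): ol
After 7 (firstChild): ol (no-op, stayed)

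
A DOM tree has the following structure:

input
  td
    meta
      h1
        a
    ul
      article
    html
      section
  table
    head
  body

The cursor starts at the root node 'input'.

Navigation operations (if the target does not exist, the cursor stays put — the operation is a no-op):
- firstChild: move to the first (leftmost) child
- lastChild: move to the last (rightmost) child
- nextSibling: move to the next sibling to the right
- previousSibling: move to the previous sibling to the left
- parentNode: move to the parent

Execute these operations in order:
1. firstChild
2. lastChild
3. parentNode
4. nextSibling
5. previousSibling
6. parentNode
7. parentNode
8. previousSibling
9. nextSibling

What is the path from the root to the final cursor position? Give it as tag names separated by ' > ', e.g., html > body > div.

After 1 (firstChild): td
After 2 (lastChild): html
After 3 (parentNode): td
After 4 (nextSibling): table
After 5 (previousSibling): td
After 6 (parentNode): input
After 7 (parentNode): input (no-op, stayed)
After 8 (previousSibling): input (no-op, stayed)
After 9 (nextSibling): input (no-op, stayed)

Answer: input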